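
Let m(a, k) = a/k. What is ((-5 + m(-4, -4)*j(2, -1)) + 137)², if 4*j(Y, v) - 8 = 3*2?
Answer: 73441/4 ≈ 18360.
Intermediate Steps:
j(Y, v) = 7/2 (j(Y, v) = 2 + (3*2)/4 = 2 + (¼)*6 = 2 + 3/2 = 7/2)
((-5 + m(-4, -4)*j(2, -1)) + 137)² = ((-5 - 4/(-4)*(7/2)) + 137)² = ((-5 - 4*(-¼)*(7/2)) + 137)² = ((-5 + 1*(7/2)) + 137)² = ((-5 + 7/2) + 137)² = (-3/2 + 137)² = (271/2)² = 73441/4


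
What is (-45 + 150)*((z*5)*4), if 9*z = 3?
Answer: 700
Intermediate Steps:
z = ⅓ (z = (⅑)*3 = ⅓ ≈ 0.33333)
(-45 + 150)*((z*5)*4) = (-45 + 150)*(((⅓)*5)*4) = 105*((5/3)*4) = 105*(20/3) = 700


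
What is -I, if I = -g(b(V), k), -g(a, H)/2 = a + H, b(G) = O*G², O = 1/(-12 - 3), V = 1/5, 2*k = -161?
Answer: 60377/375 ≈ 161.01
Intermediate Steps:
k = -161/2 (k = (½)*(-161) = -161/2 ≈ -80.500)
V = ⅕ ≈ 0.20000
O = -1/15 (O = 1/(-15) = -1/15 ≈ -0.066667)
b(G) = -G²/15
g(a, H) = -2*H - 2*a (g(a, H) = -2*(a + H) = -2*(H + a) = -2*H - 2*a)
I = -60377/375 (I = -(-2*(-161/2) - (-2)*(⅕)²/15) = -(161 - (-2)/(15*25)) = -(161 - 2*(-1/375)) = -(161 + 2/375) = -1*60377/375 = -60377/375 ≈ -161.01)
-I = -1*(-60377/375) = 60377/375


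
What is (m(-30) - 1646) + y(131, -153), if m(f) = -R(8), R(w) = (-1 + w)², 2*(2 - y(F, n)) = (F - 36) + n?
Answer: -1664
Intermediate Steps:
y(F, n) = 20 - F/2 - n/2 (y(F, n) = 2 - ((F - 36) + n)/2 = 2 - ((-36 + F) + n)/2 = 2 - (-36 + F + n)/2 = 2 + (18 - F/2 - n/2) = 20 - F/2 - n/2)
m(f) = -49 (m(f) = -(-1 + 8)² = -1*7² = -1*49 = -49)
(m(-30) - 1646) + y(131, -153) = (-49 - 1646) + (20 - ½*131 - ½*(-153)) = -1695 + (20 - 131/2 + 153/2) = -1695 + 31 = -1664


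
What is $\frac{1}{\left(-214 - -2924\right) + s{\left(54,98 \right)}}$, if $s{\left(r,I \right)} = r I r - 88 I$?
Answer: $\frac{1}{279854} \approx 3.5733 \cdot 10^{-6}$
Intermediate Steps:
$s{\left(r,I \right)} = - 88 I + I r^{2}$ ($s{\left(r,I \right)} = I r r - 88 I = I r^{2} - 88 I = - 88 I + I r^{2}$)
$\frac{1}{\left(-214 - -2924\right) + s{\left(54,98 \right)}} = \frac{1}{\left(-214 - -2924\right) + 98 \left(-88 + 54^{2}\right)} = \frac{1}{\left(-214 + 2924\right) + 98 \left(-88 + 2916\right)} = \frac{1}{2710 + 98 \cdot 2828} = \frac{1}{2710 + 277144} = \frac{1}{279854}$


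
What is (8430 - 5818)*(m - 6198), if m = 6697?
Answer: 1303388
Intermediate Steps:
(8430 - 5818)*(m - 6198) = (8430 - 5818)*(6697 - 6198) = 2612*499 = 1303388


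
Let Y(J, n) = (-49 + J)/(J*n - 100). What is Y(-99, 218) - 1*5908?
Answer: -1731042/293 ≈ -5908.0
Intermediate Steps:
Y(J, n) = (-49 + J)/(-100 + J*n)
Y(-99, 218) - 1*5908 = (-49 - 99)/(-100 - 99*218) - 1*5908 = -148/(-100 - 21582) - 5908 = -148/(-21682) - 5908 = -1/21682*(-148) - 5908 = 2/293 - 5908 = -1731042/293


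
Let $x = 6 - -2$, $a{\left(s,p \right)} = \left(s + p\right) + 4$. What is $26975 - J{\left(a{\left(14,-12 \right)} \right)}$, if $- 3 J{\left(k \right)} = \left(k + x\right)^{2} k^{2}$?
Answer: $29327$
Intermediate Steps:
$a{\left(s,p \right)} = 4 + p + s$ ($a{\left(s,p \right)} = \left(p + s\right) + 4 = 4 + p + s$)
$x = 8$ ($x = 6 + 2 = 8$)
$J{\left(k \right)} = - \frac{k^{2} \left(8 + k\right)^{2}}{3}$ ($J{\left(k \right)} = - \frac{\left(k + 8\right)^{2} k^{2}}{3} = - \frac{\left(8 + k\right)^{2} k^{2}}{3} = - \frac{k^{2} \left(8 + k\right)^{2}}{3}$)
$26975 - J{\left(a{\left(14,-12 \right)} \right)} = 26975 - - \frac{\left(4 - 12 + 14\right)^{2} \left(8 + \left(4 - 12 + 14\right)\right)^{2}}{3} = 26975 - - \frac{6^{2} \left(8 + 6\right)^{2}}{3} = 26975 - \left(- \frac{1}{3}\right) 36 \cdot 14^{2} = 26975 - \left(- \frac{1}{3}\right) 36 \cdot 196 = 26975 - -2352 = 26975 + 2352 = 29327$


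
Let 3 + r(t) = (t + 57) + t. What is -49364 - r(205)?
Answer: -49828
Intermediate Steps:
r(t) = 54 + 2*t (r(t) = -3 + ((t + 57) + t) = -3 + ((57 + t) + t) = -3 + (57 + 2*t) = 54 + 2*t)
-49364 - r(205) = -49364 - (54 + 2*205) = -49364 - (54 + 410) = -49364 - 1*464 = -49364 - 464 = -49828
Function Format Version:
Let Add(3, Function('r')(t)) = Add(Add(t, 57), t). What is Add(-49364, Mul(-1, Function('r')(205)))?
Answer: -49828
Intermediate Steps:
Function('r')(t) = Add(54, Mul(2, t)) (Function('r')(t) = Add(-3, Add(Add(t, 57), t)) = Add(-3, Add(Add(57, t), t)) = Add(-3, Add(57, Mul(2, t))) = Add(54, Mul(2, t)))
Add(-49364, Mul(-1, Function('r')(205))) = Add(-49364, Mul(-1, Add(54, Mul(2, 205)))) = Add(-49364, Mul(-1, Add(54, 410))) = Add(-49364, Mul(-1, 464)) = Add(-49364, -464) = -49828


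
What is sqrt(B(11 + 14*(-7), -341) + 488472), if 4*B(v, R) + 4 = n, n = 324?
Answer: 2*sqrt(122138) ≈ 698.96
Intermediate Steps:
B(v, R) = 80 (B(v, R) = -1 + (1/4)*324 = -1 + 81 = 80)
sqrt(B(11 + 14*(-7), -341) + 488472) = sqrt(80 + 488472) = sqrt(488552) = 2*sqrt(122138)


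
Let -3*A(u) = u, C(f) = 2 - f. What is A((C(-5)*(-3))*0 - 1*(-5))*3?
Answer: -5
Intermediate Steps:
A(u) = -u/3
A((C(-5)*(-3))*0 - 1*(-5))*3 = -(((2 - 1*(-5))*(-3))*0 - 1*(-5))/3*3 = -(((2 + 5)*(-3))*0 + 5)/3*3 = -((7*(-3))*0 + 5)/3*3 = -(-21*0 + 5)/3*3 = -(0 + 5)/3*3 = -⅓*5*3 = -5/3*3 = -5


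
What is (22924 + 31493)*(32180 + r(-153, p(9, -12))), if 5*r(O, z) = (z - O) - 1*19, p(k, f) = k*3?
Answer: 8764456437/5 ≈ 1.7529e+9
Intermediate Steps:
p(k, f) = 3*k
r(O, z) = -19/5 - O/5 + z/5 (r(O, z) = ((z - O) - 1*19)/5 = ((z - O) - 19)/5 = (-19 + z - O)/5 = -19/5 - O/5 + z/5)
(22924 + 31493)*(32180 + r(-153, p(9, -12))) = (22924 + 31493)*(32180 + (-19/5 - 1/5*(-153) + (3*9)/5)) = 54417*(32180 + (-19/5 + 153/5 + (1/5)*27)) = 54417*(32180 + (-19/5 + 153/5 + 27/5)) = 54417*(32180 + 161/5) = 54417*(161061/5) = 8764456437/5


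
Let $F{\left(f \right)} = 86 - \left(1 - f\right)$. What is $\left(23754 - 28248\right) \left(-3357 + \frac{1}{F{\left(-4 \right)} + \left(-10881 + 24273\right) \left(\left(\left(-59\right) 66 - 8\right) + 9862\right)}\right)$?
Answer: $\frac{57339942845384}{3800781} \approx 1.5086 \cdot 10^{7}$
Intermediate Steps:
$F{\left(f \right)} = 85 + f$ ($F{\left(f \right)} = 86 + \left(-1 + f\right) = 85 + f$)
$\left(23754 - 28248\right) \left(-3357 + \frac{1}{F{\left(-4 \right)} + \left(-10881 + 24273\right) \left(\left(\left(-59\right) 66 - 8\right) + 9862\right)}\right) = \left(23754 - 28248\right) \left(-3357 + \frac{1}{\left(85 - 4\right) + \left(-10881 + 24273\right) \left(\left(\left(-59\right) 66 - 8\right) + 9862\right)}\right) = - 4494 \left(-3357 + \frac{1}{81 + 13392 \left(\left(-3894 - 8\right) + 9862\right)}\right) = - 4494 \left(-3357 + \frac{1}{81 + 13392 \left(-3902 + 9862\right)}\right) = - 4494 \left(-3357 + \frac{1}{81 + 13392 \cdot 5960}\right) = - 4494 \left(-3357 + \frac{1}{81 + 79816320}\right) = - 4494 \left(-3357 + \frac{1}{79816401}\right) = \left(-4494\right) \left(- \frac{267943658156}{79816401}\right) = \frac{57339942845384}{3800781}$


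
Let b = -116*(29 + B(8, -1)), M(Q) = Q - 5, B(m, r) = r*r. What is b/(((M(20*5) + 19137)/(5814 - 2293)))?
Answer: -1531635/2404 ≈ -637.12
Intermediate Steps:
B(m, r) = r**2
M(Q) = -5 + Q
b = -3480 (b = -116*(29 + (-1)**2) = -116*(29 + 1) = -116*30 = -3480)
b/(((M(20*5) + 19137)/(5814 - 2293))) = -3480*(5814 - 2293)/((-5 + 20*5) + 19137) = -3480*3521/((-5 + 100) + 19137) = -3480*3521/(95 + 19137) = -3480/(19232*(1/3521)) = -3480/19232/3521 = -3480*3521/19232 = -1531635/2404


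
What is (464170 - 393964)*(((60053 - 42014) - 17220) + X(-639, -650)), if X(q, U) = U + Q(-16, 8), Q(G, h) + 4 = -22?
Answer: 10039458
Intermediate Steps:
Q(G, h) = -26 (Q(G, h) = -4 - 22 = -26)
X(q, U) = -26 + U (X(q, U) = U - 26 = -26 + U)
(464170 - 393964)*(((60053 - 42014) - 17220) + X(-639, -650)) = (464170 - 393964)*(((60053 - 42014) - 17220) + (-26 - 650)) = 70206*((18039 - 17220) - 676) = 70206*(819 - 676) = 70206*143 = 10039458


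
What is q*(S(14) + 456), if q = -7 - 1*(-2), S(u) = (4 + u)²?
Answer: -3900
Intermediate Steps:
q = -5 (q = -7 + 2 = -5)
q*(S(14) + 456) = -5*((4 + 14)² + 456) = -5*(18² + 456) = -5*(324 + 456) = -5*780 = -3900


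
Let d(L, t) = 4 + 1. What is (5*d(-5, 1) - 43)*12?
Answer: -216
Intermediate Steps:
d(L, t) = 5
(5*d(-5, 1) - 43)*12 = (5*5 - 43)*12 = (25 - 43)*12 = -18*12 = -216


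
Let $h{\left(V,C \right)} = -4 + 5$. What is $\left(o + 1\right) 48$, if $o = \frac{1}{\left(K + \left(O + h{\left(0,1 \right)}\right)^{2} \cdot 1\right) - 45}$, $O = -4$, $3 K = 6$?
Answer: $\frac{792}{17} \approx 46.588$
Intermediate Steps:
$K = 2$ ($K = \frac{1}{3} \cdot 6 = 2$)
$h{\left(V,C \right)} = 1$
$o = - \frac{1}{34}$ ($o = \frac{1}{\left(2 + \left(-4 + 1\right)^{2} \cdot 1\right) - 45} = \frac{1}{\left(2 + \left(-3\right)^{2} \cdot 1\right) - 45} = \frac{1}{\left(2 + 9 \cdot 1\right) - 45} = \frac{1}{\left(2 + 9\right) - 45} = \frac{1}{11 - 45} = \frac{1}{-34} = - \frac{1}{34} \approx -0.029412$)
$\left(o + 1\right) 48 = \left(- \frac{1}{34} + 1\right) 48 = \frac{33}{34} \cdot 48 = \frac{792}{17}$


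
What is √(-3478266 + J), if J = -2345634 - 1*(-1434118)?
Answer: I*√4389782 ≈ 2095.2*I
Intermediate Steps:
J = -911516 (J = -2345634 + 1434118 = -911516)
√(-3478266 + J) = √(-3478266 - 911516) = √(-4389782) = I*√4389782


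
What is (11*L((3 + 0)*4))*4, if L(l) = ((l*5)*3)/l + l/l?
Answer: 704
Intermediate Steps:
L(l) = 16 (L(l) = ((5*l)*3)/l + 1 = (15*l)/l + 1 = 15 + 1 = 16)
(11*L((3 + 0)*4))*4 = (11*16)*4 = 176*4 = 704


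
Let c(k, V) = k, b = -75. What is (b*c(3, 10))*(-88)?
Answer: 19800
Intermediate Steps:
(b*c(3, 10))*(-88) = -75*3*(-88) = -225*(-88) = 19800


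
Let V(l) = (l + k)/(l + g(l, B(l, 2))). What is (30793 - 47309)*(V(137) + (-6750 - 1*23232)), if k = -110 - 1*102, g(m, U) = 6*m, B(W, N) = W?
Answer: 474881459508/959 ≈ 4.9518e+8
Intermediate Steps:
k = -212 (k = -110 - 102 = -212)
V(l) = (-212 + l)/(7*l) (V(l) = (l - 212)/(l + 6*l) = (-212 + l)/((7*l)) = (-212 + l)*(1/(7*l)) = (-212 + l)/(7*l))
(30793 - 47309)*(V(137) + (-6750 - 1*23232)) = (30793 - 47309)*((⅐)*(-212 + 137)/137 + (-6750 - 1*23232)) = -16516*((⅐)*(1/137)*(-75) + (-6750 - 23232)) = -16516*(-75/959 - 29982) = -16516*(-28752813/959) = 474881459508/959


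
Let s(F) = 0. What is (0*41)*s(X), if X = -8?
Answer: 0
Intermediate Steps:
(0*41)*s(X) = (0*41)*0 = 0*0 = 0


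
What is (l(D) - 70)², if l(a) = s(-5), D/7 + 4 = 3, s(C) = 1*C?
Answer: 5625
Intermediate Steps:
s(C) = C
D = -7 (D = -28 + 7*3 = -28 + 21 = -7)
l(a) = -5
(l(D) - 70)² = (-5 - 70)² = (-75)² = 5625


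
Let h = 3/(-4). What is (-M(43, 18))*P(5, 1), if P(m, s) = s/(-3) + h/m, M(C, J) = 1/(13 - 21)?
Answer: -29/480 ≈ -0.060417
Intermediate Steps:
h = -3/4 (h = 3*(-1/4) = -3/4 ≈ -0.75000)
M(C, J) = -1/8 (M(C, J) = 1/(-8) = -1/8)
P(m, s) = -3/(4*m) - s/3 (P(m, s) = s/(-3) - 3/(4*m) = s*(-1/3) - 3/(4*m) = -s/3 - 3/(4*m) = -3/(4*m) - s/3)
(-M(43, 18))*P(5, 1) = (-1*(-1/8))*(-3/4/5 - 1/3*1) = (-3/4*1/5 - 1/3)/8 = (-3/20 - 1/3)/8 = (1/8)*(-29/60) = -29/480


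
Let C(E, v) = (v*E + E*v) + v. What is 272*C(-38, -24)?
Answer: 489600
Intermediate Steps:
C(E, v) = v + 2*E*v (C(E, v) = (E*v + E*v) + v = 2*E*v + v = v + 2*E*v)
272*C(-38, -24) = 272*(-24*(1 + 2*(-38))) = 272*(-24*(1 - 76)) = 272*(-24*(-75)) = 272*1800 = 489600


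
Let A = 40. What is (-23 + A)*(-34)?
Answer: -578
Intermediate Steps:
(-23 + A)*(-34) = (-23 + 40)*(-34) = 17*(-34) = -578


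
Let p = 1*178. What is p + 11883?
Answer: 12061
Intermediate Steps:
p = 178
p + 11883 = 178 + 11883 = 12061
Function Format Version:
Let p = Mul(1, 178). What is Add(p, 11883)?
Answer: 12061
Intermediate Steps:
p = 178
Add(p, 11883) = Add(178, 11883) = 12061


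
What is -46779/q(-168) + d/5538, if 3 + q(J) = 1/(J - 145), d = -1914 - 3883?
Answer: 40540494373/2602860 ≈ 15575.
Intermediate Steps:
d = -5797
q(J) = -3 + 1/(-145 + J) (q(J) = -3 + 1/(J - 145) = -3 + 1/(-145 + J))
-46779/q(-168) + d/5538 = -46779*(-145 - 168)/(436 - 3*(-168)) - 5797/5538 = -46779*(-313/(436 + 504)) - 5797*1/5538 = -46779/((-1/313*940)) - 5797/5538 = -46779/(-940/313) - 5797/5538 = -46779*(-313/940) - 5797/5538 = 14641827/940 - 5797/5538 = 40540494373/2602860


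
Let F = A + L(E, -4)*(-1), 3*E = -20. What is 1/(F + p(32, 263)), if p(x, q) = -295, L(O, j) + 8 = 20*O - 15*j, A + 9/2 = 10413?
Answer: 6/61169 ≈ 9.8089e-5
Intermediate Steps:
E = -20/3 (E = (⅓)*(-20) = -20/3 ≈ -6.6667)
A = 20817/2 (A = -9/2 + 10413 = 20817/2 ≈ 10409.)
L(O, j) = -8 - 15*j + 20*O (L(O, j) = -8 + (20*O - 15*j) = -8 + (-15*j + 20*O) = -8 - 15*j + 20*O)
F = 62939/6 (F = 20817/2 + (-8 - 15*(-4) + 20*(-20/3))*(-1) = 20817/2 + (-8 + 60 - 400/3)*(-1) = 20817/2 - 244/3*(-1) = 20817/2 + 244/3 = 62939/6 ≈ 10490.)
1/(F + p(32, 263)) = 1/(62939/6 - 295) = 1/(61169/6) = 6/61169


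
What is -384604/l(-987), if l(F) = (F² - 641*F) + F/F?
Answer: -384604/1606837 ≈ -0.23935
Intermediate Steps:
l(F) = 1 + F² - 641*F (l(F) = (F² - 641*F) + 1 = 1 + F² - 641*F)
-384604/l(-987) = -384604/(1 + (-987)² - 641*(-987)) = -384604/(1 + 974169 + 632667) = -384604/1606837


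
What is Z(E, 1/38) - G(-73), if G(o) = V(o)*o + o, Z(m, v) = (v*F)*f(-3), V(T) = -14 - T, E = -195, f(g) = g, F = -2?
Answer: 83223/19 ≈ 4380.2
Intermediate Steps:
Z(m, v) = 6*v (Z(m, v) = (v*(-2))*(-3) = -2*v*(-3) = 6*v)
G(o) = o + o*(-14 - o) (G(o) = (-14 - o)*o + o = o*(-14 - o) + o = o + o*(-14 - o))
Z(E, 1/38) - G(-73) = 6/38 - (-1)*(-73)*(13 - 73) = 6*(1/38) - (-1)*(-73)*(-60) = 3/19 - 1*(-4380) = 3/19 + 4380 = 83223/19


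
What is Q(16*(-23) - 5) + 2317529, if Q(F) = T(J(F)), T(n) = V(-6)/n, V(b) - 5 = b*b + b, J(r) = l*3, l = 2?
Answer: 13905209/6 ≈ 2.3175e+6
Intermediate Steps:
J(r) = 6 (J(r) = 2*3 = 6)
V(b) = 5 + b + b**2 (V(b) = 5 + (b*b + b) = 5 + (b**2 + b) = 5 + (b + b**2) = 5 + b + b**2)
T(n) = 35/n (T(n) = (5 - 6 + (-6)**2)/n = (5 - 6 + 36)/n = 35/n)
Q(F) = 35/6
Q(16*(-23) - 5) + 2317529 = 35/6 + 2317529 = 13905209/6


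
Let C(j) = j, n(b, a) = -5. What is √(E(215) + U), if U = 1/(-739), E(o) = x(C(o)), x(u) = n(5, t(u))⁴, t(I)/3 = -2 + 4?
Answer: 7*√6965814/739 ≈ 25.000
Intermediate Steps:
t(I) = 6 (t(I) = 3*(-2 + 4) = 3*2 = 6)
x(u) = 625 (x(u) = (-5)⁴ = 625)
E(o) = 625
U = -1/739 ≈ -0.0013532
√(E(215) + U) = √(625 - 1/739) = √(461874/739) = 7*√6965814/739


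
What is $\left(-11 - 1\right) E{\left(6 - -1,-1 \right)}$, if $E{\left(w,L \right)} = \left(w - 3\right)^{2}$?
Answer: $-192$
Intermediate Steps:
$E{\left(w,L \right)} = \left(-3 + w\right)^{2}$
$\left(-11 - 1\right) E{\left(6 - -1,-1 \right)} = \left(-11 - 1\right) \left(-3 + \left(6 - -1\right)\right)^{2} = - 12 \left(-3 + \left(6 + 1\right)\right)^{2} = - 12 \left(-3 + 7\right)^{2} = - 12 \cdot 4^{2} = \left(-12\right) 16 = -192$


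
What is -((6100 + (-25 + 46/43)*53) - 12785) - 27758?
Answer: -851602/43 ≈ -19805.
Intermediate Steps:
-((6100 + (-25 + 46/43)*53) - 12785) - 27758 = -((6100 - 1029/43*53) - 12785) - 27758 = -((6100 - 54537/43) - 12785) - 27758 = -(207763/43 - 12785) - 27758 = -1*(-341992/43) - 27758 = 341992/43 - 27758 = -851602/43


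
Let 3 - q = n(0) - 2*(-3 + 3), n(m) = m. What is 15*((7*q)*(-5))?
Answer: -1575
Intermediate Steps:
q = 3 (q = 3 - (0 - 2*(-3 + 3)) = 3 - (0 - 2*0) = 3 - (0 + 0) = 3 - 1*0 = 3 + 0 = 3)
15*((7*q)*(-5)) = 15*((7*3)*(-5)) = 15*(21*(-5)) = 15*(-105) = -1575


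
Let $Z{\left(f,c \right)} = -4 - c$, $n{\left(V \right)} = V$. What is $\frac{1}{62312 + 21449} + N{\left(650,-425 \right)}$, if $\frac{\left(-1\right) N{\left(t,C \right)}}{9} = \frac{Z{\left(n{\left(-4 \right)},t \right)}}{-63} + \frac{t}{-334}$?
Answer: $- \frac{7433201254}{97916609} \approx -75.914$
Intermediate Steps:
$N{\left(t,C \right)} = - \frac{4}{7} - \frac{271 t}{2338}$ ($N{\left(t,C \right)} = - 9 \left(\frac{-4 - t}{-63} + \frac{t}{-334}\right) = - 9 \left(\left(-4 - t\right) \left(- \frac{1}{63}\right) + t \left(- \frac{1}{334}\right)\right) = - 9 \left(\left(\frac{4}{63} + \frac{t}{63}\right) - \frac{t}{334}\right) = - 9 \left(\frac{4}{63} + \frac{271 t}{21042}\right) = - \frac{4}{7} - \frac{271 t}{2338}$)
$\frac{1}{62312 + 21449} + N{\left(650,-425 \right)} = \frac{1}{62312 + 21449} - \frac{88743}{1169} = \frac{1}{83761} - \frac{88743}{1169} = - \frac{7433201254}{97916609}$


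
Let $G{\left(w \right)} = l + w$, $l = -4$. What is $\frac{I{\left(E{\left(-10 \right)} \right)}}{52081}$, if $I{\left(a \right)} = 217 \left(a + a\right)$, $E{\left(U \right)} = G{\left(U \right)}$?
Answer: $- \frac{6076}{52081} \approx -0.11666$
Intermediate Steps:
$G{\left(w \right)} = -4 + w$
$E{\left(U \right)} = -4 + U$
$I{\left(a \right)} = 434 a$ ($I{\left(a \right)} = 217 \cdot 2 a = 434 a$)
$\frac{I{\left(E{\left(-10 \right)} \right)}}{52081} = \frac{434 \left(-4 - 10\right)}{52081} = 434 \left(-14\right) \frac{1}{52081} = \left(-6076\right) \frac{1}{52081} = - \frac{6076}{52081}$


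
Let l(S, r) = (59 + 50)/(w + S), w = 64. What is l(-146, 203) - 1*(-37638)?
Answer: 3086207/82 ≈ 37637.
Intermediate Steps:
l(S, r) = 109/(64 + S) (l(S, r) = (59 + 50)/(64 + S) = 109/(64 + S))
l(-146, 203) - 1*(-37638) = 109/(64 - 146) - 1*(-37638) = 109/(-82) + 37638 = 109*(-1/82) + 37638 = -109/82 + 37638 = 3086207/82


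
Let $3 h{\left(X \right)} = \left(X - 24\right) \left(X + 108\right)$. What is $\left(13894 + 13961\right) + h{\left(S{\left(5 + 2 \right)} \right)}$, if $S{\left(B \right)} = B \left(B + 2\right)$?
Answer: $30078$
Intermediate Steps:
$S{\left(B \right)} = B \left(2 + B\right)$
$h{\left(X \right)} = \frac{\left(-24 + X\right) \left(108 + X\right)}{3}$ ($h{\left(X \right)} = \frac{\left(X - 24\right) \left(X + 108\right)}{3} = \frac{\left(-24 + X\right) \left(108 + X\right)}{3}$)
$\left(13894 + 13961\right) + h{\left(S{\left(5 + 2 \right)} \right)} = \left(13894 + 13961\right) + \left(-864 + 28 \left(5 + 2\right) \left(2 + \left(5 + 2\right)\right) + \frac{\left(\left(5 + 2\right) \left(2 + \left(5 + 2\right)\right)\right)^{2}}{3}\right) = 27855 + \left(-864 + 28 \cdot 7 \left(2 + 7\right) + \frac{\left(7 \left(2 + 7\right)\right)^{2}}{3}\right) = 27855 + \left(-864 + 28 \cdot 7 \cdot 9 + \frac{\left(7 \cdot 9\right)^{2}}{3}\right) = 27855 + \left(-864 + 28 \cdot 63 + \frac{63^{2}}{3}\right) = 27855 + \left(-864 + 1764 + \frac{1}{3} \cdot 3969\right) = 27855 + \left(-864 + 1764 + 1323\right) = 27855 + 2223 = 30078$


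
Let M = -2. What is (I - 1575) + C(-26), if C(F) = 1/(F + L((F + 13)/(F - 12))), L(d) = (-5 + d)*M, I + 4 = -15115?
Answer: -5292017/317 ≈ -16694.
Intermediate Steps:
I = -15119 (I = -4 - 15115 = -15119)
L(d) = 10 - 2*d (L(d) = (-5 + d)*(-2) = 10 - 2*d)
C(F) = 1/(10 + F - 2*(13 + F)/(-12 + F)) (C(F) = 1/(F + (10 - 2*(F + 13)/(F - 12))) = 1/(F + (10 - 2*(13 + F)/(-12 + F))) = 1/(10 + F - 2*(13 + F)/(-12 + F)))
(I - 1575) + C(-26) = (-15119 - 1575) + (-12 - 26)/(-146 + (-26)² - 4*(-26)) = -16694 - 38/(-146 + 676 + 104) = -16694 - 38/634 = -16694 + (1/634)*(-38) = -16694 - 19/317 = -5292017/317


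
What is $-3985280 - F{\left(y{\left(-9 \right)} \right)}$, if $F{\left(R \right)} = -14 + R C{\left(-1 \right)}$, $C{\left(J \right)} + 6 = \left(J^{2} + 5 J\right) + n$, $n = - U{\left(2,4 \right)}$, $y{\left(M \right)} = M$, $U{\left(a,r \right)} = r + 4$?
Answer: $-3985428$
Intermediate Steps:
$U{\left(a,r \right)} = 4 + r$
$n = -8$ ($n = - (4 + 4) = \left(-1\right) 8 = -8$)
$C{\left(J \right)} = -14 + J^{2} + 5 J$ ($C{\left(J \right)} = -6 - \left(8 - J^{2} - 5 J\right) = -6 + \left(-8 + J^{2} + 5 J\right) = -14 + J^{2} + 5 J$)
$F{\left(R \right)} = -14 - 18 R$ ($F{\left(R \right)} = -14 + R \left(-14 + \left(-1\right)^{2} + 5 \left(-1\right)\right) = -14 + R \left(-14 + 1 - 5\right) = -14 + R \left(-18\right) = -14 - 18 R$)
$-3985280 - F{\left(y{\left(-9 \right)} \right)} = -3985280 - \left(-14 - -162\right) = -3985280 - \left(-14 + 162\right) = -3985280 - 148 = -3985428$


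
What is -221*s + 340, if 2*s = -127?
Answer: 28747/2 ≈ 14374.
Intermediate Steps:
s = -127/2 (s = (½)*(-127) = -127/2 ≈ -63.500)
-221*s + 340 = -221*(-127/2) + 340 = 28067/2 + 340 = 28747/2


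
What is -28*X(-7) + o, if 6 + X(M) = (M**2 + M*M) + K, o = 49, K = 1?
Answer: -2555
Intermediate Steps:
X(M) = -5 + 2*M**2 (X(M) = -6 + ((M**2 + M*M) + 1) = -6 + ((M**2 + M**2) + 1) = -6 + (2*M**2 + 1) = -6 + (1 + 2*M**2) = -5 + 2*M**2)
-28*X(-7) + o = -28*(-5 + 2*(-7)**2) + 49 = -28*(-5 + 2*49) + 49 = -28*(-5 + 98) + 49 = -28*93 + 49 = -2604 + 49 = -2555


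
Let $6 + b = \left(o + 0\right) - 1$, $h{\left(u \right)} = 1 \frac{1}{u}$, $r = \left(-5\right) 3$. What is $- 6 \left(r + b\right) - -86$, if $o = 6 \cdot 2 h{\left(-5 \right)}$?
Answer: $\frac{1162}{5} \approx 232.4$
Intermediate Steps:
$r = -15$
$h{\left(u \right)} = \frac{1}{u}$
$o = - \frac{12}{5}$ ($o = \frac{6 \cdot 2}{-5} = 12 \left(- \frac{1}{5}\right) = - \frac{12}{5} \approx -2.4$)
$b = - \frac{47}{5}$ ($b = -6 + \left(\left(- \frac{12}{5} + 0\right) - 1\right) = -6 - \frac{17}{5} = - \frac{47}{5} \approx -9.4$)
$- 6 \left(r + b\right) - -86 = - 6 \left(-15 - \frac{47}{5}\right) - -86 = \left(-6\right) \left(- \frac{122}{5}\right) + 86 = \frac{732}{5} + 86 = \frac{1162}{5}$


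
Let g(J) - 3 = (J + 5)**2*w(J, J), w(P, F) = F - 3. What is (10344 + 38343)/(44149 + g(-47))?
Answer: -48687/44048 ≈ -1.1053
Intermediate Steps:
w(P, F) = -3 + F
g(J) = 3 + (5 + J)**2*(-3 + J) (g(J) = 3 + (J + 5)**2*(-3 + J) = 3 + (5 + J)**2*(-3 + J))
(10344 + 38343)/(44149 + g(-47)) = (10344 + 38343)/(44149 + (3 + (5 - 47)**2*(-3 - 47))) = 48687/(44149 + (3 + (-42)**2*(-50))) = 48687/(44149 + (3 + 1764*(-50))) = 48687/(44149 + (3 - 88200)) = 48687/(44149 - 88197) = 48687/(-44048) = 48687*(-1/44048) = -48687/44048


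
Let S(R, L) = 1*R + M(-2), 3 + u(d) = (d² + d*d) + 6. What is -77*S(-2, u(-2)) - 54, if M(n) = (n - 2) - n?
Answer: 254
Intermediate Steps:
M(n) = -2 (M(n) = (-2 + n) - n = -2)
u(d) = 3 + 2*d² (u(d) = -3 + ((d² + d*d) + 6) = -3 + ((d² + d²) + 6) = -3 + (2*d² + 6) = -3 + (6 + 2*d²) = 3 + 2*d²)
S(R, L) = -2 + R (S(R, L) = 1*R - 2 = R - 2 = -2 + R)
-77*S(-2, u(-2)) - 54 = -77*(-2 - 2) - 54 = -77*(-4) - 54 = 308 - 54 = 254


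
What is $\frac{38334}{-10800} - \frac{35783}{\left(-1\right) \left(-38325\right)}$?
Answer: $- \frac{4123571}{919800} \approx -4.4831$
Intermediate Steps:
$\frac{38334}{-10800} - \frac{35783}{\left(-1\right) \left(-38325\right)} = 38334 \left(- \frac{1}{10800}\right) - \frac{35783}{38325} = - \frac{6389}{1800} - \frac{35783}{38325} = - \frac{4123571}{919800}$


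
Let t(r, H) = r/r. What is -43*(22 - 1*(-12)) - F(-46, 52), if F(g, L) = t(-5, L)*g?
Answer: -1416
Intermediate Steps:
t(r, H) = 1
F(g, L) = g (F(g, L) = 1*g = g)
-43*(22 - 1*(-12)) - F(-46, 52) = -43*(22 - 1*(-12)) - 1*(-46) = -43*(22 + 12) + 46 = -43*34 + 46 = -1462 + 46 = -1416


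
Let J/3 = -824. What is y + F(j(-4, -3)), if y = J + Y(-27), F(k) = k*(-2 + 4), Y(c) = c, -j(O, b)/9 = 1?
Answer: -2517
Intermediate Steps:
j(O, b) = -9 (j(O, b) = -9*1 = -9)
J = -2472 (J = 3*(-824) = -2472)
F(k) = 2*k (F(k) = k*2 = 2*k)
y = -2499 (y = -2472 - 27 = -2499)
y + F(j(-4, -3)) = -2499 + 2*(-9) = -2499 - 18 = -2517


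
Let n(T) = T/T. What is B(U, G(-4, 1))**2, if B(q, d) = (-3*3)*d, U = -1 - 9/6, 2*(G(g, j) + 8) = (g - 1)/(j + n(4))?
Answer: 110889/16 ≈ 6930.6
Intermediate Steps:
n(T) = 1
G(g, j) = -8 + (-1 + g)/(2*(1 + j)) (G(g, j) = -8 + ((g - 1)/(j + 1))/2 = -8 + ((-1 + g)/(1 + j))/2 = -8 + (-1 + g)/(2*(1 + j)))
U = -5/2 (U = -1 - 9/6 = -1 - 1*3/2 = -1 - 3/2 = -5/2 ≈ -2.5000)
B(q, d) = -9*d
B(U, G(-4, 1))**2 = (-9*(-17 - 4 - 16*1)/(2*(1 + 1)))**2 = (-9*(-17 - 4 - 16)/(2*2))**2 = (-9*(-37)/(2*2))**2 = (-9*(-37/4))**2 = (333/4)**2 = 110889/16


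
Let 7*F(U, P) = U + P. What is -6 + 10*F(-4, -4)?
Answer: -122/7 ≈ -17.429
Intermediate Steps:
F(U, P) = P/7 + U/7 (F(U, P) = (U + P)/7 = (P + U)/7 = P/7 + U/7)
-6 + 10*F(-4, -4) = -6 + 10*((1/7)*(-4) + (1/7)*(-4)) = -6 + 10*(-4/7 - 4/7) = -6 + 10*(-8/7) = -6 - 80/7 = -122/7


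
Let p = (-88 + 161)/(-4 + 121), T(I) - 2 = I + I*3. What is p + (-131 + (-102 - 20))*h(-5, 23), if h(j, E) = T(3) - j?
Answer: -562346/117 ≈ -4806.4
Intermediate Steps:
T(I) = 2 + 4*I (T(I) = 2 + (I + I*3) = 2 + (I + 3*I) = 2 + 4*I)
h(j, E) = 14 - j (h(j, E) = (2 + 4*3) - j = (2 + 12) - j = 14 - j)
p = 73/117 ≈ 0.62393
p + (-131 + (-102 - 20))*h(-5, 23) = 73/117 + (-131 + (-102 - 20))*(14 - 1*(-5)) = 73/117 + (-131 - 122)*(14 + 5) = 73/117 - 253*19 = 73/117 - 4807 = -562346/117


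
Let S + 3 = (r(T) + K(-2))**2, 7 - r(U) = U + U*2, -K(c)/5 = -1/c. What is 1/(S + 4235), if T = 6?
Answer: 4/17657 ≈ 0.00022654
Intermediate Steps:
K(c) = 5/c (K(c) = -(-5)/c = 5/c)
r(U) = 7 - 3*U (r(U) = 7 - (U + U*2) = 7 - (U + 2*U) = 7 - 3*U)
S = 717/4 (S = -3 + ((7 - 3*6) + 5/(-2))**2 = -3 + ((7 - 18) + 5*(-1/2))**2 = -3 + (-11 - 5/2)**2 = -3 + (-27/2)**2 = -3 + 729/4 = 717/4 ≈ 179.25)
1/(S + 4235) = 1/(717/4 + 4235) = 1/(17657/4) = 4/17657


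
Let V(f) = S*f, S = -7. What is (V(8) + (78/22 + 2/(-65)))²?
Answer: 1408275729/511225 ≈ 2754.7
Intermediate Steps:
V(f) = -7*f
(V(8) + (78/22 + 2/(-65)))² = (-7*8 + (78/22 + 2/(-65)))² = (-56 + (78*(1/22) + 2*(-1/65)))² = (-56 + (39/11 - 2/65))² = (-56 + 2513/715)² = (-37527/715)² = 1408275729/511225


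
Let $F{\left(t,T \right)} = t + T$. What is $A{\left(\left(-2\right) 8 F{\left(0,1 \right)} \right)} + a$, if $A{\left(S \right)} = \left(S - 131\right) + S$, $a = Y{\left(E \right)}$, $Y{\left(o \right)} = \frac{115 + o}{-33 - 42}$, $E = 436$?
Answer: $- \frac{12776}{75} \approx -170.35$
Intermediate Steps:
$F{\left(t,T \right)} = T + t$
$Y{\left(o \right)} = - \frac{23}{15} - \frac{o}{75}$ ($Y{\left(o \right)} = \frac{115 + o}{-75} = \left(115 + o\right) \left(- \frac{1}{75}\right) = - \frac{23}{15} - \frac{o}{75}$)
$a = - \frac{551}{75}$ ($a = - \frac{23}{15} - \frac{436}{75} = - \frac{551}{75} \approx -7.3467$)
$A{\left(S \right)} = -131 + 2 S$ ($A{\left(S \right)} = \left(S - 131\right) + S = \left(-131 + S\right) + S = -131 + 2 S$)
$A{\left(\left(-2\right) 8 F{\left(0,1 \right)} \right)} + a = \left(-131 + 2 \left(-2\right) 8 \left(1 + 0\right)\right) - \frac{551}{75} = \left(-131 + 2 \left(\left(-16\right) 1\right)\right) - \frac{551}{75} = \left(-131 + 2 \left(-16\right)\right) - \frac{551}{75} = \left(-131 - 32\right) - \frac{551}{75} = -163 - \frac{551}{75} = - \frac{12776}{75}$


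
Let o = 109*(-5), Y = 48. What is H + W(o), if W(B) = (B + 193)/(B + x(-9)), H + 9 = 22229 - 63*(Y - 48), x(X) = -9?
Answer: 6155116/277 ≈ 22221.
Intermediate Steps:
o = -545
H = 22220 (H = -9 + (22229 - 63*(48 - 48)) = -9 + (22229 - 63*0) = -9 + (22229 - 1*0) = -9 + (22229 + 0) = -9 + 22229 = 22220)
W(B) = (193 + B)/(-9 + B) (W(B) = (B + 193)/(B - 9) = (193 + B)/(-9 + B))
H + W(o) = 22220 + (193 - 545)/(-9 - 545) = 22220 - 352/(-554) = 22220 - 1/554*(-352) = 22220 + 176/277 = 6155116/277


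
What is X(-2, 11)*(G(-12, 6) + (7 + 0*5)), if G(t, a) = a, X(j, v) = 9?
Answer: 117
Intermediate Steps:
X(-2, 11)*(G(-12, 6) + (7 + 0*5)) = 9*(6 + (7 + 0*5)) = 9*(6 + (7 + 0)) = 9*(6 + 7) = 9*13 = 117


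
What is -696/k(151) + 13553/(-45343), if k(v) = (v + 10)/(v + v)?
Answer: -9532917889/7300223 ≈ -1305.8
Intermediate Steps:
k(v) = (10 + v)/(2*v) (k(v) = (10 + v)/((2*v)) = (10 + v)*(1/(2*v)) = (10 + v)/(2*v))
-696/k(151) + 13553/(-45343) = -696*302/(10 + 151) + 13553/(-45343) = -696/((½)*(1/151)*161) + 13553*(-1/45343) = -696/161/302 - 13553/45343 = -696*302/161 - 13553/45343 = -210192/161 - 13553/45343 = -9532917889/7300223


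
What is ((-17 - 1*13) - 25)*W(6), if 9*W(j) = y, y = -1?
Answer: 55/9 ≈ 6.1111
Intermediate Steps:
W(j) = -1/9 (W(j) = (1/9)*(-1) = -1/9)
((-17 - 1*13) - 25)*W(6) = ((-17 - 1*13) - 25)*(-1/9) = ((-17 - 13) - 25)*(-1/9) = (-30 - 25)*(-1/9) = -55*(-1/9) = 55/9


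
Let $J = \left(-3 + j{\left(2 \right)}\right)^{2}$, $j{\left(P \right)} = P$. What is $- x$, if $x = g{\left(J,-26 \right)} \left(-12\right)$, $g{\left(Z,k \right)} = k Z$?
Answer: $-312$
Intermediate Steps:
$J = 1$ ($J = \left(-3 + 2\right)^{2} = \left(-1\right)^{2} = 1$)
$g{\left(Z,k \right)} = Z k$
$x = 312$ ($x = 1 \left(-26\right) \left(-12\right) = \left(-26\right) \left(-12\right) = 312$)
$- x = \left(-1\right) 312 = -312$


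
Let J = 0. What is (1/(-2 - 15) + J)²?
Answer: 1/289 ≈ 0.0034602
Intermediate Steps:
(1/(-2 - 15) + J)² = (1/(-2 - 15) + 0)² = (1/(-17) + 0)² = (-1/17 + 0)² = (-1/17)² = 1/289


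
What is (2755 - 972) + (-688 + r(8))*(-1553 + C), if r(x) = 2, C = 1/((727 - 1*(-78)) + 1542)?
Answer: 2504579241/2347 ≈ 1.0671e+6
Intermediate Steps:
C = 1/2347 (C = 1/((727 + 78) + 1542) = 1/(805 + 1542) = 1/2347 ≈ 0.00042608)
(2755 - 972) + (-688 + r(8))*(-1553 + C) = (2755 - 972) + (-688 + 2)*(-1553 + 1/2347) = 1783 - 686*(-3644890/2347) = 1783 + 2500394540/2347 = 2504579241/2347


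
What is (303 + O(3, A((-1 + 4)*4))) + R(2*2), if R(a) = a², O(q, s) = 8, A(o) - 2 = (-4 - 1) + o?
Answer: 327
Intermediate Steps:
A(o) = -3 + o (A(o) = 2 + ((-4 - 1) + o) = 2 + (-5 + o) = -3 + o)
(303 + O(3, A((-1 + 4)*4))) + R(2*2) = (303 + 8) + (2*2)² = 311 + 4² = 311 + 16 = 327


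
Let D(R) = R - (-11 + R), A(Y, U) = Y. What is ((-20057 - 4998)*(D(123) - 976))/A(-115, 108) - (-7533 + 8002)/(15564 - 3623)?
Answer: -57742089502/274643 ≈ -2.1024e+5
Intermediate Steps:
D(R) = 11 (D(R) = R + (11 - R) = 11)
((-20057 - 4998)*(D(123) - 976))/A(-115, 108) - (-7533 + 8002)/(15564 - 3623) = ((-20057 - 4998)*(11 - 976))/(-115) - (-7533 + 8002)/(15564 - 3623) = -25055*(-965)*(-1/115) - 469/11941 = 24178075*(-1/115) - 469/11941 = -4835615/23 - 1*469/11941 = -4835615/23 - 469/11941 = -57742089502/274643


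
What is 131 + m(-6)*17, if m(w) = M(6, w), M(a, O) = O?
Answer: 29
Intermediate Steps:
m(w) = w
131 + m(-6)*17 = 131 - 6*17 = 131 - 102 = 29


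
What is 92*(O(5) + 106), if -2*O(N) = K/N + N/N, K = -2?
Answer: 48622/5 ≈ 9724.4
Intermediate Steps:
O(N) = -½ + 1/N (O(N) = -(-2/N + N/N)/2 = -(-2/N + 1)/2 = -(1 - 2/N)/2 = -½ + 1/N)
92*(O(5) + 106) = 92*((½)*(2 - 1*5)/5 + 106) = 92*((½)*(⅕)*(2 - 5) + 106) = 92*((½)*(⅕)*(-3) + 106) = 92*(-3/10 + 106) = 92*(1057/10) = 48622/5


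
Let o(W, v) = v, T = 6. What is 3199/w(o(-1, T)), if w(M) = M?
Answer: 3199/6 ≈ 533.17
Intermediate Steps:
3199/w(o(-1, T)) = 3199/6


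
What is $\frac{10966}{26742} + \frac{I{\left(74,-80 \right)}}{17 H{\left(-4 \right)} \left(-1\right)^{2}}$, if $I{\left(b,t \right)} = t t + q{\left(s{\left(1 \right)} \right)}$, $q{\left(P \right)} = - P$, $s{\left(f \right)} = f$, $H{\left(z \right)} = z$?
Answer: $- \frac{85188185}{909228} \approx -93.693$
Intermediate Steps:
$I{\left(b,t \right)} = -1 + t^{2}$ ($I{\left(b,t \right)} = t t - 1 = t^{2} - 1 = -1 + t^{2}$)
$\frac{10966}{26742} + \frac{I{\left(74,-80 \right)}}{17 H{\left(-4 \right)} \left(-1\right)^{2}} = \frac{10966}{26742} + \frac{-1 + \left(-80\right)^{2}}{17 \left(-4\right) \left(-1\right)^{2}} = 10966 \cdot \frac{1}{26742} + \frac{-1 + 6400}{\left(-68\right) 1} = \frac{5483}{13371} + \frac{6399}{-68} = \frac{5483}{13371} + 6399 \left(- \frac{1}{68}\right) = \frac{5483}{13371} - \frac{6399}{68} = - \frac{85188185}{909228}$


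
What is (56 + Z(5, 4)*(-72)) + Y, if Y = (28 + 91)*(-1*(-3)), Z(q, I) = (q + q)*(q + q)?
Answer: -6787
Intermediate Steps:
Z(q, I) = 4*q**2 (Z(q, I) = (2*q)*(2*q) = 4*q**2)
Y = 357 (Y = 119*3 = 357)
(56 + Z(5, 4)*(-72)) + Y = (56 + (4*5**2)*(-72)) + 357 = (56 + (4*25)*(-72)) + 357 = (56 + 100*(-72)) + 357 = (56 - 7200) + 357 = -7144 + 357 = -6787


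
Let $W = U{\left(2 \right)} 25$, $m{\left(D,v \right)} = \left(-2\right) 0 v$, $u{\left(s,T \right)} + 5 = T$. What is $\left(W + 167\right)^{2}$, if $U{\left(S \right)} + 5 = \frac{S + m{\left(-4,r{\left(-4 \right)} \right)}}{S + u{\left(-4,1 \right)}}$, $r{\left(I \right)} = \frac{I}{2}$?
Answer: $289$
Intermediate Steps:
$u{\left(s,T \right)} = -5 + T$
$r{\left(I \right)} = \frac{I}{2}$ ($r{\left(I \right)} = I \frac{1}{2} = \frac{I}{2}$)
$m{\left(D,v \right)} = 0$ ($m{\left(D,v \right)} = 0 v = 0$)
$U{\left(S \right)} = -5 + \frac{S}{-4 + S}$ ($U{\left(S \right)} = -5 + \frac{S + 0}{S + \left(-5 + 1\right)} = -5 + \frac{S}{S - 4} = -5 + \frac{S}{-4 + S}$)
$W = -150$ ($W = \frac{4 \left(5 - 2\right)}{-4 + 2} \cdot 25 = \frac{4 \left(5 - 2\right)}{-2} \cdot 25 = 4 \left(- \frac{1}{2}\right) 3 \cdot 25 = \left(-6\right) 25 = -150$)
$\left(W + 167\right)^{2} = \left(-150 + 167\right)^{2} = 17^{2} = 289$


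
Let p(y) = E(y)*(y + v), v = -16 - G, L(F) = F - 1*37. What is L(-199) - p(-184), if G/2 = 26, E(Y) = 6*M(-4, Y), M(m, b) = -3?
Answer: -4772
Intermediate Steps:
E(Y) = -18 (E(Y) = 6*(-3) = -18)
G = 52 (G = 2*26 = 52)
L(F) = -37 + F (L(F) = F - 37 = -37 + F)
v = -68 (v = -16 - 1*52 = -16 - 52 = -68)
p(y) = 1224 - 18*y (p(y) = -18*(y - 68) = -18*(-68 + y) = 1224 - 18*y)
L(-199) - p(-184) = (-37 - 199) - (1224 - 18*(-184)) = -236 - (1224 + 3312) = -236 - 1*4536 = -236 - 4536 = -4772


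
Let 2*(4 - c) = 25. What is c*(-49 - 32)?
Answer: 1377/2 ≈ 688.50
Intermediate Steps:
c = -17/2 (c = 4 - ½*25 = 4 - 25/2 = -17/2 ≈ -8.5000)
c*(-49 - 32) = -17*(-49 - 32)/2 = -17/2*(-81) = 1377/2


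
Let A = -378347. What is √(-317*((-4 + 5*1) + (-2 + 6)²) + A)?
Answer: 2*I*√95934 ≈ 619.46*I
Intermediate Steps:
√(-317*((-4 + 5*1) + (-2 + 6)²) + A) = √(-317*((-4 + 5*1) + (-2 + 6)²) - 378347) = √(-317*((-4 + 5) + 4²) - 378347) = √(-317*(1 + 16) - 378347) = √(-317*17 - 378347) = √(-5389 - 378347) = √(-383736) = 2*I*√95934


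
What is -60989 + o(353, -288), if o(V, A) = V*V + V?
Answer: 63973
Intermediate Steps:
o(V, A) = V + V² (o(V, A) = V² + V = V + V²)
-60989 + o(353, -288) = -60989 + 353*(1 + 353) = -60989 + 353*354 = -60989 + 124962 = 63973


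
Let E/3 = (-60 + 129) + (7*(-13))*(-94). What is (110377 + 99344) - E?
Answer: 183852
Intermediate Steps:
E = 25869 (E = 3*((-60 + 129) + (7*(-13))*(-94)) = 3*(69 - 91*(-94)) = 3*(69 + 8554) = 3*8623 = 25869)
(110377 + 99344) - E = (110377 + 99344) - 1*25869 = 209721 - 25869 = 183852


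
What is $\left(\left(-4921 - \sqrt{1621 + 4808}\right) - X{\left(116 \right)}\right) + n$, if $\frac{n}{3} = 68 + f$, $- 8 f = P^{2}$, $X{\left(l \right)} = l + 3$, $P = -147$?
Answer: $- \frac{103515}{8} - \sqrt{6429} \approx -13020.0$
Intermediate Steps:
$X{\left(l \right)} = 3 + l$
$f = - \frac{21609}{8}$ ($f = - \frac{\left(-147\right)^{2}}{8} = \left(- \frac{1}{8}\right) 21609 = - \frac{21609}{8} \approx -2701.1$)
$n = - \frac{63195}{8}$ ($n = 3 \left(68 - \frac{21609}{8}\right) = 3 \left(- \frac{21065}{8}\right) = - \frac{63195}{8} \approx -7899.4$)
$\left(\left(-4921 - \sqrt{1621 + 4808}\right) - X{\left(116 \right)}\right) + n = \left(\left(-4921 - \sqrt{1621 + 4808}\right) - \left(3 + 116\right)\right) - \frac{63195}{8} = \left(\left(-4921 - \sqrt{6429}\right) - 119\right) - \frac{63195}{8} = \left(-5040 - \sqrt{6429}\right) - \frac{63195}{8} = - \frac{103515}{8} - \sqrt{6429}$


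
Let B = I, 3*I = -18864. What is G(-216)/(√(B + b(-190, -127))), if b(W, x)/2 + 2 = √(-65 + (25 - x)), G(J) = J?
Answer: 108*I*√2/√(3146 - √87) ≈ 2.7271*I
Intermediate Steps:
b(W, x) = -4 + 2*√(-40 - x) (b(W, x) = -4 + 2*√(-65 + (25 - x)) = -4 + 2*√(-40 - x))
I = -6288 (I = (⅓)*(-18864) = -6288)
B = -6288
G(-216)/(√(B + b(-190, -127))) = -216/√(-6288 + (-4 + 2*√(-40 - 1*(-127)))) = -216/√(-6288 + (-4 + 2*√(-40 + 127))) = -216/√(-6288 + (-4 + 2*√87)) = -216/√(-6292 + 2*√87)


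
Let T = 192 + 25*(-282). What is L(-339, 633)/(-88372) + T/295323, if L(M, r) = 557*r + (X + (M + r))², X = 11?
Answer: -22033959319/4349714026 ≈ -5.0656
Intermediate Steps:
T = -6858 (T = 192 - 7050 = -6858)
L(M, r) = (11 + M + r)² + 557*r (L(M, r) = 557*r + (11 + (M + r))² = 557*r + (11 + M + r)² = (11 + M + r)² + 557*r)
L(-339, 633)/(-88372) + T/295323 = ((11 - 339 + 633)² + 557*633)/(-88372) - 6858/295323 = (305² + 352581)*(-1/88372) - 6858*1/295323 = (93025 + 352581)*(-1/88372) - 2286/98441 = 445606*(-1/88372) - 2286/98441 = -222803/44186 - 2286/98441 = -22033959319/4349714026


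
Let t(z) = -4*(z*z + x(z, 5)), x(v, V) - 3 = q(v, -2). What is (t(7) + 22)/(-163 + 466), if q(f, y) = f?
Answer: -214/303 ≈ -0.70627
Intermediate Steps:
x(v, V) = 3 + v
t(z) = -12 - 4*z - 4*z² (t(z) = -4*(z*z + (3 + z)) = -4*(z² + (3 + z)) = -4*(3 + z + z²) = -12 - 4*z - 4*z²)
(t(7) + 22)/(-163 + 466) = ((-12 - 4*7 - 4*7²) + 22)/(-163 + 466) = ((-12 - 28 - 4*49) + 22)/303 = ((-12 - 28 - 196) + 22)/303 = (-236 + 22)/303 = (1/303)*(-214) = -214/303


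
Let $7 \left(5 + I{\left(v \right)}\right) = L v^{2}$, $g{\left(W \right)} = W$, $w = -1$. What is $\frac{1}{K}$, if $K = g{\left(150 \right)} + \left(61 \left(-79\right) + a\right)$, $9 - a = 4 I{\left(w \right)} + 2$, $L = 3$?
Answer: $- \frac{7}{32506} \approx -0.00021534$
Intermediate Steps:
$I{\left(v \right)} = -5 + \frac{3 v^{2}}{7}$
$a = \frac{177}{7}$ ($a = 9 - \left(4 \left(-5 + \frac{3 \left(-1\right)^{2}}{7}\right) + 2\right) = 9 - \left(4 \left(-5 + \frac{3}{7} \cdot 1\right) + 2\right) = 9 - \left(4 \left(-5 + \frac{3}{7}\right) + 2\right) = 9 - \left(4 \left(- \frac{32}{7}\right) + 2\right) = 9 - \left(- \frac{128}{7} + 2\right) = 9 - - \frac{114}{7} = 9 + \frac{114}{7} = \frac{177}{7} \approx 25.286$)
$K = - \frac{32506}{7}$ ($K = 150 + \left(61 \left(-79\right) + \frac{177}{7}\right) = 150 + \left(-4819 + \frac{177}{7}\right) = 150 - \frac{33556}{7} = - \frac{32506}{7} \approx -4643.7$)
$\frac{1}{K} = \frac{1}{- \frac{32506}{7}} = - \frac{7}{32506}$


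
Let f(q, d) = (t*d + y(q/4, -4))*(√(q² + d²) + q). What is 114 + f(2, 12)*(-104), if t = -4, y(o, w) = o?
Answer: 9994 + 9880*√37 ≈ 70092.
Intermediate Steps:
f(q, d) = (q + √(d² + q²))*(-4*d + q/4) (f(q, d) = (-4*d + q/4)*(√(q² + d²) + q) = (-4*d + q*(¼))*(√(d² + q²) + q) = (-4*d + q/4)*(q + √(d² + q²)) = (q + √(d² + q²))*(-4*d + q/4))
114 + f(2, 12)*(-104) = 114 + ((¼)*2² - 4*12*2 - 4*12*√(12² + 2²) + (¼)*2*√(12² + 2²))*(-104) = 114 + ((¼)*4 - 96 - 4*12*√(144 + 4) + (¼)*2*√(144 + 4))*(-104) = 114 + (1 - 96 - 4*12*√148 + (¼)*2*√148)*(-104) = 114 + (1 - 96 - 4*12*2*√37 + (¼)*2*(2*√37))*(-104) = 114 + (1 - 96 - 96*√37 + √37)*(-104) = 114 + (-95 - 95*√37)*(-104) = 114 + (9880 + 9880*√37) = 9994 + 9880*√37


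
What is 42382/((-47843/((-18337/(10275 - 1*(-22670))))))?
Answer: 70650794/143289785 ≈ 0.49306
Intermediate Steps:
42382/((-47843/((-18337/(10275 - 1*(-22670)))))) = 42382/((-47843/((-18337/(10275 + 22670))))) = 42382/((-47843/((-18337/32945)))) = 42382/((-47843/((-18337*1/32945)))) = 42382/((-47843/(-1667/2995))) = 42382/((-47843*(-2995/1667))) = 42382/(143289785/1667) = 42382*(1667/143289785) = 70650794/143289785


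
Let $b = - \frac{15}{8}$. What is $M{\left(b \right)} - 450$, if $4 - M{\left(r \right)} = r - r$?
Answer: $-446$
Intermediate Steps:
$b = - \frac{15}{8}$ ($b = \left(-15\right) \frac{1}{8} = - \frac{15}{8} \approx -1.875$)
$M{\left(r \right)} = 4$ ($M{\left(r \right)} = 4 - \left(r - r\right) = 4 - 0 = 4 + 0 = 4$)
$M{\left(b \right)} - 450 = 4 - 450 = -446$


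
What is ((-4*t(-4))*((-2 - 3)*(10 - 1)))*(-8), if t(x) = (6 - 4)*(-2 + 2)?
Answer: 0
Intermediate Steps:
t(x) = 0 (t(x) = 2*0 = 0)
((-4*t(-4))*((-2 - 3)*(10 - 1)))*(-8) = ((-4*0)*((-2 - 3)*(10 - 1)))*(-8) = (0*(-5*9))*(-8) = (0*(-45))*(-8) = 0*(-8) = 0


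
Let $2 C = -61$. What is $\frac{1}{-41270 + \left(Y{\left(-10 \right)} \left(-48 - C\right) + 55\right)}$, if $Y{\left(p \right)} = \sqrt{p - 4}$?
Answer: $- \frac{16486}{679472205} + \frac{7 i \sqrt{14}}{679472205} \approx -2.4263 \cdot 10^{-5} + 3.8547 \cdot 10^{-8} i$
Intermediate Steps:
$Y{\left(p \right)} = \sqrt{-4 + p}$
$C = - \frac{61}{2}$ ($C = \frac{1}{2} \left(-61\right) = - \frac{61}{2} \approx -30.5$)
$\frac{1}{-41270 + \left(Y{\left(-10 \right)} \left(-48 - C\right) + 55\right)} = \frac{1}{-41270 + \left(\sqrt{-4 - 10} \left(-48 - - \frac{61}{2}\right) + 55\right)} = \frac{1}{-41270 + \left(\sqrt{-14} \left(-48 + \frac{61}{2}\right) + 55\right)} = \frac{1}{-41270 + \left(i \sqrt{14} \left(- \frac{35}{2}\right) + 55\right)} = \frac{1}{-41270 + \left(- \frac{35 i \sqrt{14}}{2} + 55\right)} = \frac{1}{-41270 + \left(55 - \frac{35 i \sqrt{14}}{2}\right)} = \frac{1}{-41215 - \frac{35 i \sqrt{14}}{2}}$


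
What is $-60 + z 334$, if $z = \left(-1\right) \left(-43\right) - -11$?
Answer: $17976$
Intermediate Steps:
$z = 54$ ($z = 43 + 11 = 54$)
$-60 + z 334 = -60 + 54 \cdot 334 = -60 + 18036 = 17976$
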